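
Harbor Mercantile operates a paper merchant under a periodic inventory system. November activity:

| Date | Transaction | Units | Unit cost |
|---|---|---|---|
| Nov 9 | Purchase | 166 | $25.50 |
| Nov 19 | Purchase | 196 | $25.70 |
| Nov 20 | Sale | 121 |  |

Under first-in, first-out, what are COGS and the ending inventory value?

Nov 20, 121 sold [FIFO — oldest first]: 121 @ $25.50 = $3,085.50
Ending inventory: 45 @ $25.50 + 196 @ $25.70 = $6,184.70

COGS = $3,085.50; ending inventory = $6,184.70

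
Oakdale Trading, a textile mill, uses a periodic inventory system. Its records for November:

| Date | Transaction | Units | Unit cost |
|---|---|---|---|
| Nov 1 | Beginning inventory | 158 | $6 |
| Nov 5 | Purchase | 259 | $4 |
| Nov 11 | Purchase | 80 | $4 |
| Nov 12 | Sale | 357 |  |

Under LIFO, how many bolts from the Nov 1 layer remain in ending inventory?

140

Nov 12, 357 sold [LIFO — newest first]: 80 @ $4 + 259 @ $4 + 18 @ $6 = $1,464
Ending inventory: 140 @ $6 = $840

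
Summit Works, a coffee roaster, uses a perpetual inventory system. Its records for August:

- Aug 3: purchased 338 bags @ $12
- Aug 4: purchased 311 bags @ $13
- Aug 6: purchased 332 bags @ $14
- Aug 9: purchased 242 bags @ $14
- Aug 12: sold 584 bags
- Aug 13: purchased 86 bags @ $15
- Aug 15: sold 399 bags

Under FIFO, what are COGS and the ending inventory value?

Aug 12, 584 sold [FIFO — oldest first]: 338 @ $12 + 246 @ $13 = $7,254
Aug 15, 399 sold [FIFO — oldest first]: 65 @ $13 + 332 @ $14 + 2 @ $14 = $5,521
Total COGS = $7,254 + $5,521 = $12,775
Ending inventory: 240 @ $14 + 86 @ $15 = $4,650

COGS = $12,775; ending inventory = $4,650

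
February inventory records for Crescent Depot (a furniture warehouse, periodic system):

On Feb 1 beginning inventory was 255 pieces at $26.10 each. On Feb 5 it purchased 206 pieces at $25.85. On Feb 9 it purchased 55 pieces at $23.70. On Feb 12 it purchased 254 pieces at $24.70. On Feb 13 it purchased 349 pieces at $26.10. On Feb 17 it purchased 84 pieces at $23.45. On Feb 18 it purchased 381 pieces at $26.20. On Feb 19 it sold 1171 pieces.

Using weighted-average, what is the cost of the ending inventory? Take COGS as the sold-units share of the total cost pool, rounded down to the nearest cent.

Ending inventory = $10,590.64

Feb 19, sell 1171: 1171/1584 × $40,618.80 → $30,028.16
Ending inventory (cost pool remaining) = $10,590.64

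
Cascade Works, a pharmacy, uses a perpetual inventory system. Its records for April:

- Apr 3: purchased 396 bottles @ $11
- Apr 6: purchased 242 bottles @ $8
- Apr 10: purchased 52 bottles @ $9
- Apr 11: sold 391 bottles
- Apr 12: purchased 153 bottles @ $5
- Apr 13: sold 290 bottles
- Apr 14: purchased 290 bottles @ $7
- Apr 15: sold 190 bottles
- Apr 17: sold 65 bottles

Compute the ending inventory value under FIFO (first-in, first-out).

Ending inventory = $1,379

Apr 11, 391 sold [FIFO — oldest first]: 391 @ $11 = $4,301
Apr 13, 290 sold [FIFO — oldest first]: 5 @ $11 + 242 @ $8 + 43 @ $9 = $2,378
Apr 15, 190 sold [FIFO — oldest first]: 9 @ $9 + 153 @ $5 + 28 @ $7 = $1,042
Apr 17, 65 sold [FIFO — oldest first]: 65 @ $7 = $455
Total COGS = $4,301 + $2,378 + $1,042 + $455 = $8,176
Ending inventory: 197 @ $7 = $1,379
Check: goods available $9,555 = COGS $8,176 + ending $1,379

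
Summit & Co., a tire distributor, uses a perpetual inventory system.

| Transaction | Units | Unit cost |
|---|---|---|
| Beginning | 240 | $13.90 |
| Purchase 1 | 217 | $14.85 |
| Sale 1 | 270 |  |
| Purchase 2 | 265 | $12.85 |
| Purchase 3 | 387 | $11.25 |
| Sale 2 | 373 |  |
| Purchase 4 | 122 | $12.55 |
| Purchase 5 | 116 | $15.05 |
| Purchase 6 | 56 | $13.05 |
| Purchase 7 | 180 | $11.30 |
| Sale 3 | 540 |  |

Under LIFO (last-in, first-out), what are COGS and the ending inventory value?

COGS = $15,022.80; ending inventory = $5,336.35

Sale 1 (270) [LIFO — newest first]: 217 @ $14.85 + 53 @ $13.90 = $3,959.15
Sale 2 (373) [LIFO — newest first]: 373 @ $11.25 = $4,196.25
Sale 3 (540) [LIFO — newest first]: 180 @ $11.30 + 56 @ $13.05 + 116 @ $15.05 + 122 @ $12.55 + 14 @ $11.25 + 52 @ $12.85 = $6,867.40
Total COGS = $3,959.15 + $4,196.25 + $6,867.40 = $15,022.80
Ending inventory: 187 @ $13.90 + 213 @ $12.85 = $5,336.35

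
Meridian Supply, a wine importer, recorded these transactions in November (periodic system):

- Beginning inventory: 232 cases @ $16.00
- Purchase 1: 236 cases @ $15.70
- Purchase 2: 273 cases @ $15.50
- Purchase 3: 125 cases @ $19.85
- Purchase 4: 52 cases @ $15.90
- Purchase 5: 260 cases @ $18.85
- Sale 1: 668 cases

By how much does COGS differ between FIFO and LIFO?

FIFO COGS: 232 @ $16.00 + 236 @ $15.70 + 200 @ $15.50 = $10,517.20
LIFO COGS: 260 @ $18.85 + 52 @ $15.90 + 125 @ $19.85 + 231 @ $15.50 = $11,789.55
Difference = |$10,517.20 − $11,789.55| = $1,272.35

$1,272.35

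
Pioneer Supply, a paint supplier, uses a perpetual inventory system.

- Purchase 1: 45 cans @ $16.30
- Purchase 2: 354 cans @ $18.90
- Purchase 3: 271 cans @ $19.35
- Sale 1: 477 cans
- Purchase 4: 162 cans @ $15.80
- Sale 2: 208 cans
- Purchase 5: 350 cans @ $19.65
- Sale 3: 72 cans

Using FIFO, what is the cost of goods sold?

Sale 1 (477) [FIFO — oldest first]: 45 @ $16.30 + 354 @ $18.90 + 78 @ $19.35 = $8,933.40
Sale 2 (208) [FIFO — oldest first]: 193 @ $19.35 + 15 @ $15.80 = $3,971.55
Sale 3 (72) [FIFO — oldest first]: 72 @ $15.80 = $1,137.60
Total COGS = $8,933.40 + $3,971.55 + $1,137.60 = $14,042.55
Ending inventory: 75 @ $15.80 + 350 @ $19.65 = $8,062.50
Check: goods available $22,105.05 = COGS $14,042.55 + ending $8,062.50

COGS = $14,042.55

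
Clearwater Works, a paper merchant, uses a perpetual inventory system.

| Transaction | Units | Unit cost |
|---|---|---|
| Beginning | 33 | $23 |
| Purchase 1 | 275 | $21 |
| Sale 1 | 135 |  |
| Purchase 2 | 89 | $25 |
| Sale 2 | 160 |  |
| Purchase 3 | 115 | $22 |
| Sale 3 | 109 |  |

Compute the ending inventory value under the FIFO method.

Ending inventory = $2,376

Sale 1 (135) [FIFO — oldest first]: 33 @ $23 + 102 @ $21 = $2,901
Sale 2 (160) [FIFO — oldest first]: 160 @ $21 = $3,360
Sale 3 (109) [FIFO — oldest first]: 13 @ $21 + 89 @ $25 + 7 @ $22 = $2,652
Total COGS = $2,901 + $3,360 + $2,652 = $8,913
Ending inventory: 108 @ $22 = $2,376
Check: goods available $11,289 = COGS $8,913 + ending $2,376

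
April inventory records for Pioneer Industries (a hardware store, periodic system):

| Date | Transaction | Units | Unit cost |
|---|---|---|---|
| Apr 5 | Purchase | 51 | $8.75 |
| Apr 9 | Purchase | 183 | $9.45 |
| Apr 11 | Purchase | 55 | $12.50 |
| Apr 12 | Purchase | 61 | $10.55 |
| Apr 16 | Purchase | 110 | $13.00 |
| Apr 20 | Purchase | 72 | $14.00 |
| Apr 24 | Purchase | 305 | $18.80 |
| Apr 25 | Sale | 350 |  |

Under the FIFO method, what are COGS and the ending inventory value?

Apr 25, 350 sold [FIFO — oldest first]: 51 @ $8.75 + 183 @ $9.45 + 55 @ $12.50 + 61 @ $10.55 = $3,506.65
Ending inventory: 110 @ $13.00 + 72 @ $14.00 + 305 @ $18.80 = $8,172.00

COGS = $3,506.65; ending inventory = $8,172.00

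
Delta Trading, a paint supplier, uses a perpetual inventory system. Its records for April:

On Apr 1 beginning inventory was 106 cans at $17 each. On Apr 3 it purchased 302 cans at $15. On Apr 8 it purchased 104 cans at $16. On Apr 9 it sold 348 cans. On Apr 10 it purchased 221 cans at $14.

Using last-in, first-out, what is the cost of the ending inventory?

Apr 9, 348 sold [LIFO — newest first]: 104 @ $16 + 244 @ $15 = $5,324
Ending inventory: 106 @ $17 + 58 @ $15 + 221 @ $14 = $5,766
Check: goods available $11,090 = COGS $5,324 + ending $5,766

Ending inventory = $5,766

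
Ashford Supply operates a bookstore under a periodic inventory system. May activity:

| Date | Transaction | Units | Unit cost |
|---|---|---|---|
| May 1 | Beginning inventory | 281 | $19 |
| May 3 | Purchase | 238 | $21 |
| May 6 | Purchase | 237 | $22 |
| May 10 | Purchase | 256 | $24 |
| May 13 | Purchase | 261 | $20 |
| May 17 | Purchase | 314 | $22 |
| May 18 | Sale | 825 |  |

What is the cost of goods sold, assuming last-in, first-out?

May 18, 825 sold [LIFO — newest first]: 314 @ $22 + 261 @ $20 + 250 @ $24 = $18,128
Ending inventory: 281 @ $19 + 238 @ $21 + 237 @ $22 + 6 @ $24 = $15,695

COGS = $18,128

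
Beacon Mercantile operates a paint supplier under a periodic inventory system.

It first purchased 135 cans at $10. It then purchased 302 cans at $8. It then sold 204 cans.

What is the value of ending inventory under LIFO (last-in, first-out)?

Ending inventory = $2,134

Sale 1 (204) [LIFO — newest first]: 204 @ $8 = $1,632
Ending inventory: 135 @ $10 + 98 @ $8 = $2,134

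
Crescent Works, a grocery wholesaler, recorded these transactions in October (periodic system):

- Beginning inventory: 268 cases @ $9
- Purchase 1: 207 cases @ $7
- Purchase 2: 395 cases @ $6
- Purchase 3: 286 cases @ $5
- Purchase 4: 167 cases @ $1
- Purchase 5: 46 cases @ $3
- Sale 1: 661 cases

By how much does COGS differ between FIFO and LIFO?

FIFO COGS: 268 @ $9 + 207 @ $7 + 186 @ $6 = $4,977
LIFO COGS: 46 @ $3 + 167 @ $1 + 286 @ $5 + 162 @ $6 = $2,707
Difference = |$4,977 − $2,707| = $2,270

$2,270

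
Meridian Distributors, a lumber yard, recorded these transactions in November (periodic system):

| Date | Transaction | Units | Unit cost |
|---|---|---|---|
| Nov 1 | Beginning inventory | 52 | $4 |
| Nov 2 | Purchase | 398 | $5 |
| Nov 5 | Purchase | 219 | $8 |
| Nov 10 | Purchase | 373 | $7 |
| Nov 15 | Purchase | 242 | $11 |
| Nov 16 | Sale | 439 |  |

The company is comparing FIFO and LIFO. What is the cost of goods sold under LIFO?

FIFO COGS: 52 @ $4 + 387 @ $5 = $2,143
LIFO COGS: 242 @ $11 + 197 @ $7 = $4,041

COGS = $4,041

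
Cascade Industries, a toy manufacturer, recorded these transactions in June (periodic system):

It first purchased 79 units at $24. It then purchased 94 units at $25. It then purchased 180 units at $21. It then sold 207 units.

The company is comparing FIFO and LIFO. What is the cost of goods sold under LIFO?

COGS = $4,455

FIFO COGS: 79 @ $24 + 94 @ $25 + 34 @ $21 = $4,960
LIFO COGS: 180 @ $21 + 27 @ $25 = $4,455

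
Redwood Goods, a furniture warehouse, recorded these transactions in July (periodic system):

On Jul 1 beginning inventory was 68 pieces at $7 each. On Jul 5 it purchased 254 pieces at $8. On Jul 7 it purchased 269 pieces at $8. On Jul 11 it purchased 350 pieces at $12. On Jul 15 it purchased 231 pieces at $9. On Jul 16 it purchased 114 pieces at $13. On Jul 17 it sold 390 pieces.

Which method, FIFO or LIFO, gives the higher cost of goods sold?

FIFO COGS: 68 @ $7 + 254 @ $8 + 68 @ $8 = $3,052
LIFO COGS: 114 @ $13 + 231 @ $9 + 45 @ $12 = $4,101

LIFO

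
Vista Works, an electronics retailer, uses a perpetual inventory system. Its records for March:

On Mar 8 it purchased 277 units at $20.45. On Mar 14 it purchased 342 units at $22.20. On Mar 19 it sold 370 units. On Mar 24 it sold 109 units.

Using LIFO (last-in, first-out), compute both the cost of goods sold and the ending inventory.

Mar 19, 370 sold [LIFO — newest first]: 342 @ $22.20 + 28 @ $20.45 = $8,165.00
Mar 24, 109 sold [LIFO — newest first]: 109 @ $20.45 = $2,229.05
Total COGS = $8,165.00 + $2,229.05 = $10,394.05
Ending inventory: 140 @ $20.45 = $2,863.00

COGS = $10,394.05; ending inventory = $2,863.00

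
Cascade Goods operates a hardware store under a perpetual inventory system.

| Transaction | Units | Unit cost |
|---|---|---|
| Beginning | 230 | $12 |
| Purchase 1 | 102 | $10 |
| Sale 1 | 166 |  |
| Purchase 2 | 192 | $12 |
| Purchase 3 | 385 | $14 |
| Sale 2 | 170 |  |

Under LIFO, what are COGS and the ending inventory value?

Sale 1 (166) [LIFO — newest first]: 102 @ $10 + 64 @ $12 = $1,788
Sale 2 (170) [LIFO — newest first]: 170 @ $14 = $2,380
Total COGS = $1,788 + $2,380 = $4,168
Ending inventory: 166 @ $12 + 192 @ $12 + 215 @ $14 = $7,306

COGS = $4,168; ending inventory = $7,306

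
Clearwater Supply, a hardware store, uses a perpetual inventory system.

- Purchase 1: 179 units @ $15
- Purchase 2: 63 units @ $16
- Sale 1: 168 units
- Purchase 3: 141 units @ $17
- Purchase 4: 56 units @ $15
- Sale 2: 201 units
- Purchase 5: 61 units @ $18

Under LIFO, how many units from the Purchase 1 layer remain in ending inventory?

Sale 1 (168) [LIFO — newest first]: 63 @ $16 + 105 @ $15 = $2,583
Sale 2 (201) [LIFO — newest first]: 56 @ $15 + 141 @ $17 + 4 @ $15 = $3,297
Total COGS = $2,583 + $3,297 = $5,880
Ending inventory: 70 @ $15 + 61 @ $18 = $2,148
Check: goods available $8,028 = COGS $5,880 + ending $2,148

70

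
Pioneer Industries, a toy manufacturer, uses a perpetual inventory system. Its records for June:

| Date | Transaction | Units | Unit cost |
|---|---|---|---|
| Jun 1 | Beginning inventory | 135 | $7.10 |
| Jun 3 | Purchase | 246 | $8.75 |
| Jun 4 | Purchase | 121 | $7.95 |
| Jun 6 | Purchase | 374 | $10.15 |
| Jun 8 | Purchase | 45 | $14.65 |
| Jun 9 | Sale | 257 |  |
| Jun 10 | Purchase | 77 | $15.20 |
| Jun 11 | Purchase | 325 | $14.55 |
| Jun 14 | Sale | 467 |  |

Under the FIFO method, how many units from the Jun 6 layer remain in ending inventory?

Jun 9, 257 sold [FIFO — oldest first]: 135 @ $7.10 + 122 @ $8.75 = $2,026.00
Jun 14, 467 sold [FIFO — oldest first]: 124 @ $8.75 + 121 @ $7.95 + 222 @ $10.15 = $4,300.25
Total COGS = $2,026.00 + $4,300.25 = $6,326.25
Ending inventory: 152 @ $10.15 + 45 @ $14.65 + 77 @ $15.20 + 325 @ $14.55 = $8,101.20

152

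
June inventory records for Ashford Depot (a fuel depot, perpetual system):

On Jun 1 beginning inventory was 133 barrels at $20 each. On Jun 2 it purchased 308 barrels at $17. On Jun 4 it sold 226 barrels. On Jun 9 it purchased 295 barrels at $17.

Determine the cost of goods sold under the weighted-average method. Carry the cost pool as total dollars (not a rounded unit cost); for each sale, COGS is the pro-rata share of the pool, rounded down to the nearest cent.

COGS = $4,046.47

After Jun 1: 133 on hand, pool $2,660.00 (≈ $20.0000 each)
After Jun 2: 441 on hand, pool $7,896.00 (≈ $17.9048 each)
Jun 4, sell 226: 226/441 × $7,896.00 → $4,046.47
After Jun 9: 510 on hand, pool $8,864.53 (≈ $17.3814 each)
Ending inventory (cost pool remaining) = $8,864.53
Check: goods available $12,911.00 = COGS $4,046.47 + ending $8,864.53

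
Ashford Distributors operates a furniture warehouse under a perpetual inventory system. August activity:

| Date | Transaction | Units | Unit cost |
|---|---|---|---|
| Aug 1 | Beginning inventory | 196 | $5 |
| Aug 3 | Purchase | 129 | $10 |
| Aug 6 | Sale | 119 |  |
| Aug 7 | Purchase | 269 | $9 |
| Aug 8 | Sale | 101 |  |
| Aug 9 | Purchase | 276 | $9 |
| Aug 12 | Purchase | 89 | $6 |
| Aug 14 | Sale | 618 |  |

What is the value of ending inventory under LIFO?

Aug 6, 119 sold [LIFO — newest first]: 119 @ $10 = $1,190
Aug 8, 101 sold [LIFO — newest first]: 101 @ $9 = $909
Aug 14, 618 sold [LIFO — newest first]: 89 @ $6 + 276 @ $9 + 168 @ $9 + 10 @ $10 + 75 @ $5 = $5,005
Total COGS = $1,190 + $909 + $5,005 = $7,104
Ending inventory: 121 @ $5 = $605

Ending inventory = $605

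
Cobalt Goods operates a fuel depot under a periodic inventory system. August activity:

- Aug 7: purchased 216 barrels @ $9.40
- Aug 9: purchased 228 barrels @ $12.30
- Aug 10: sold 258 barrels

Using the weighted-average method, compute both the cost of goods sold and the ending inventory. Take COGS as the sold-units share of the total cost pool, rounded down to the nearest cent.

Aug 10, sell 258: 258/444 × $4,834.80 → $2,809.41
Ending inventory (cost pool remaining) = $2,025.39

COGS = $2,809.41; ending inventory = $2,025.39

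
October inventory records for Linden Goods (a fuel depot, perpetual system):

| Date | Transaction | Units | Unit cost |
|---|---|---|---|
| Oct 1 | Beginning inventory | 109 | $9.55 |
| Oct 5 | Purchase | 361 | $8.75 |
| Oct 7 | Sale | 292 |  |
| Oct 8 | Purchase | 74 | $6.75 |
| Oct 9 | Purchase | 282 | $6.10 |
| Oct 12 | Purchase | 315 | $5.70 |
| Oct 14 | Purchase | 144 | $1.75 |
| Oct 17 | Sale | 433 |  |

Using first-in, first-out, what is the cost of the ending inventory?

Oct 7, 292 sold [FIFO — oldest first]: 109 @ $9.55 + 183 @ $8.75 = $2,642.20
Oct 17, 433 sold [FIFO — oldest first]: 178 @ $8.75 + 74 @ $6.75 + 181 @ $6.10 = $3,161.10
Total COGS = $2,642.20 + $3,161.10 = $5,803.30
Ending inventory: 101 @ $6.10 + 315 @ $5.70 + 144 @ $1.75 = $2,663.60

Ending inventory = $2,663.60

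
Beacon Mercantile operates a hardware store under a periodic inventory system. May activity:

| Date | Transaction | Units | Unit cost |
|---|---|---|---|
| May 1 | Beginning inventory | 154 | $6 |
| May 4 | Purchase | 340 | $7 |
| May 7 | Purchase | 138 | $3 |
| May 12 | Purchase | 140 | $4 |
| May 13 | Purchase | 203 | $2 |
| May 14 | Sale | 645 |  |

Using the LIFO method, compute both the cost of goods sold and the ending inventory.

COGS = $2,528; ending inventory = $2,156

May 14, 645 sold [LIFO — newest first]: 203 @ $2 + 140 @ $4 + 138 @ $3 + 164 @ $7 = $2,528
Ending inventory: 154 @ $6 + 176 @ $7 = $2,156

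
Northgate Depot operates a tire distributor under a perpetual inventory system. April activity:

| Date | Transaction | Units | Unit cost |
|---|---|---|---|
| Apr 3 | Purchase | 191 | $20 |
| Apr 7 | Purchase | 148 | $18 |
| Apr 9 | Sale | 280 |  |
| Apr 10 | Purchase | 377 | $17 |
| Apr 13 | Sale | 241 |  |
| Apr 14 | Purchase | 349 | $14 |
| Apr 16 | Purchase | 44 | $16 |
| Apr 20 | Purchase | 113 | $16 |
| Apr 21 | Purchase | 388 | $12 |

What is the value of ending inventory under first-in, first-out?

Ending inventory = $15,369

Apr 9, 280 sold [FIFO — oldest first]: 191 @ $20 + 89 @ $18 = $5,422
Apr 13, 241 sold [FIFO — oldest first]: 59 @ $18 + 182 @ $17 = $4,156
Total COGS = $5,422 + $4,156 = $9,578
Ending inventory: 195 @ $17 + 349 @ $14 + 44 @ $16 + 113 @ $16 + 388 @ $12 = $15,369
Check: goods available $24,947 = COGS $9,578 + ending $15,369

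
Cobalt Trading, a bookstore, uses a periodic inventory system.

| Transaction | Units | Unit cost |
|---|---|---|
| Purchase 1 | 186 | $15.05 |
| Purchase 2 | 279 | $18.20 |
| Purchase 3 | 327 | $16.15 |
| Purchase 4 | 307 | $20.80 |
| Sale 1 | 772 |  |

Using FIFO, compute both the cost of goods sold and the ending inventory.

Sale 1 (772) [FIFO — oldest first]: 186 @ $15.05 + 279 @ $18.20 + 307 @ $16.15 = $12,835.15
Ending inventory: 20 @ $16.15 + 307 @ $20.80 = $6,708.60

COGS = $12,835.15; ending inventory = $6,708.60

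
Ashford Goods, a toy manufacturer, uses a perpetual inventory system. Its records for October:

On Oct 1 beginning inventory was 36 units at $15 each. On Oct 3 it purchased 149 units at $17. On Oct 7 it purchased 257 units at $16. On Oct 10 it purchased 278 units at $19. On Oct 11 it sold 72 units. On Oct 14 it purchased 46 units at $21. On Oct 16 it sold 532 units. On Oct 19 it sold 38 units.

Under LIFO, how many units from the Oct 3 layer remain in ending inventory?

Oct 11, 72 sold [LIFO — newest first]: 72 @ $19 = $1,368
Oct 16, 532 sold [LIFO — newest first]: 46 @ $21 + 206 @ $19 + 257 @ $16 + 23 @ $17 = $9,383
Oct 19, 38 sold [LIFO — newest first]: 38 @ $17 = $646
Total COGS = $1,368 + $9,383 + $646 = $11,397
Ending inventory: 36 @ $15 + 88 @ $17 = $2,036
Check: goods available $13,433 = COGS $11,397 + ending $2,036

88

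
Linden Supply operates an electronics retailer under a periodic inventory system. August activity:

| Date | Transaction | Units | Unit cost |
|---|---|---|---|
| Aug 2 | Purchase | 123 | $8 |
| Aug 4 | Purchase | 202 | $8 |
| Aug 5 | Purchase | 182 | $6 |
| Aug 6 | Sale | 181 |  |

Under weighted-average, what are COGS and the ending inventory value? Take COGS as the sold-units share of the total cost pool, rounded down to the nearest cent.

COGS = $1,318.05; ending inventory = $2,373.95

Aug 6, sell 181: 181/507 × $3,692.00 → $1,318.05
Ending inventory (cost pool remaining) = $2,373.95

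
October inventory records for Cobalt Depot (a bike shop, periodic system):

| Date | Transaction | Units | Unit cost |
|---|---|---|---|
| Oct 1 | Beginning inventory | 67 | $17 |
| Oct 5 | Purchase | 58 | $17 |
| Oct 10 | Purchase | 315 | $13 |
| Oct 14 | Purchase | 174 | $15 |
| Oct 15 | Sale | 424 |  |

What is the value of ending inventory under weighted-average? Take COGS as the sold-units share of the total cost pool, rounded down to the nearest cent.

Oct 15, sell 424: 424/614 × $8,830.00 → $6,097.58
Ending inventory (cost pool remaining) = $2,732.42

Ending inventory = $2,732.42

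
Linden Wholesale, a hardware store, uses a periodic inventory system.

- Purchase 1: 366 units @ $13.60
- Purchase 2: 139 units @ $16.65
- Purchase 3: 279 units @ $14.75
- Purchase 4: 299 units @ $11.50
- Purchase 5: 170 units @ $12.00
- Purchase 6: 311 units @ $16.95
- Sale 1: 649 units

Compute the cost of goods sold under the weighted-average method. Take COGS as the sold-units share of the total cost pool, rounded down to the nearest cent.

COGS = $9,194.36

Sale 1, sell 649: 649/1564 × $22,157.15 → $9,194.36
Ending inventory (cost pool remaining) = $12,962.79
Check: goods available $22,157.15 = COGS $9,194.36 + ending $12,962.79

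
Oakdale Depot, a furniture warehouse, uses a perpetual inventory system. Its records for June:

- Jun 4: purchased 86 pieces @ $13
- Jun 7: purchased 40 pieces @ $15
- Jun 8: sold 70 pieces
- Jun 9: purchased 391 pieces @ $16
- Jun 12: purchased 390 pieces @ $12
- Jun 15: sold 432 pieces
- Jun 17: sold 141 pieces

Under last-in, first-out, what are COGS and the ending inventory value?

Jun 8, 70 sold [LIFO — newest first]: 40 @ $15 + 30 @ $13 = $990
Jun 15, 432 sold [LIFO — newest first]: 390 @ $12 + 42 @ $16 = $5,352
Jun 17, 141 sold [LIFO — newest first]: 141 @ $16 = $2,256
Total COGS = $990 + $5,352 + $2,256 = $8,598
Ending inventory: 56 @ $13 + 208 @ $16 = $4,056

COGS = $8,598; ending inventory = $4,056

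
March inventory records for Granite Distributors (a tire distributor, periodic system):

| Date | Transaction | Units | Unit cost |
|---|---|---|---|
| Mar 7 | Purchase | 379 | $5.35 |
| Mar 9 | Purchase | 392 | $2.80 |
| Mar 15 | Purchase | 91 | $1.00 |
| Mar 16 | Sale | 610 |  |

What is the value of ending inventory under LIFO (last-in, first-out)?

Mar 16, 610 sold [LIFO — newest first]: 91 @ $1.00 + 392 @ $2.80 + 127 @ $5.35 = $1,868.05
Ending inventory: 252 @ $5.35 = $1,348.20
Check: goods available $3,216.25 = COGS $1,868.05 + ending $1,348.20

Ending inventory = $1,348.20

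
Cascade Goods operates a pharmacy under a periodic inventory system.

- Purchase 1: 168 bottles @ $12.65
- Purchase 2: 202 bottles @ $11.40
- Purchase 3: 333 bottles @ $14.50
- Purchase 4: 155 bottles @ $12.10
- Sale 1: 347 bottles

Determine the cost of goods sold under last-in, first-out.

COGS = $4,659.50

Sale 1 (347) [LIFO — newest first]: 155 @ $12.10 + 192 @ $14.50 = $4,659.50
Ending inventory: 168 @ $12.65 + 202 @ $11.40 + 141 @ $14.50 = $6,472.50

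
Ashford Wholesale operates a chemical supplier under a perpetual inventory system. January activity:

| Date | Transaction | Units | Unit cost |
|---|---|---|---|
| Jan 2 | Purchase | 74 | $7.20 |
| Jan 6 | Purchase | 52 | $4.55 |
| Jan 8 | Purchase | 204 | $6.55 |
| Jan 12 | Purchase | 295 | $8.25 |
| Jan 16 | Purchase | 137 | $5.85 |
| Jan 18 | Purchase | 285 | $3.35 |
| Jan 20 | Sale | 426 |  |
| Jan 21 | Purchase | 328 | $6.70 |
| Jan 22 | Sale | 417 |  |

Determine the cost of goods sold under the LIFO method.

Jan 20, 426 sold [LIFO — newest first]: 285 @ $3.35 + 137 @ $5.85 + 4 @ $8.25 = $1,789.20
Jan 22, 417 sold [LIFO — newest first]: 328 @ $6.70 + 89 @ $8.25 = $2,931.85
Total COGS = $1,789.20 + $2,931.85 = $4,721.05
Ending inventory: 74 @ $7.20 + 52 @ $4.55 + 204 @ $6.55 + 202 @ $8.25 = $3,772.10

COGS = $4,721.05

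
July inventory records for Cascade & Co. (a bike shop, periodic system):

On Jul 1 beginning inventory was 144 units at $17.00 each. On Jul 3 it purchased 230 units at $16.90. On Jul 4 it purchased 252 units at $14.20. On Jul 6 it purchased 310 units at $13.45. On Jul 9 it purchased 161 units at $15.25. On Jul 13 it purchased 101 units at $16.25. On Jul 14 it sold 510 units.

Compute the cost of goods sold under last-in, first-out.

Jul 14, 510 sold [LIFO — newest first]: 101 @ $16.25 + 161 @ $15.25 + 248 @ $13.45 = $7,432.10
Ending inventory: 144 @ $17.00 + 230 @ $16.90 + 252 @ $14.20 + 62 @ $13.45 = $10,747.30

COGS = $7,432.10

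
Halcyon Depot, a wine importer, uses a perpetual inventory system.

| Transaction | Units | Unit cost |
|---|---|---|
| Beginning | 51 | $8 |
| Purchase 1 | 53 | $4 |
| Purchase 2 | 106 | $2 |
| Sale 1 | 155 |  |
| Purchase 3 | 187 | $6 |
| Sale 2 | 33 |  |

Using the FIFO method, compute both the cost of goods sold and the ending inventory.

COGS = $788; ending inventory = $1,166

Sale 1 (155) [FIFO — oldest first]: 51 @ $8 + 53 @ $4 + 51 @ $2 = $722
Sale 2 (33) [FIFO — oldest first]: 33 @ $2 = $66
Total COGS = $722 + $66 = $788
Ending inventory: 22 @ $2 + 187 @ $6 = $1,166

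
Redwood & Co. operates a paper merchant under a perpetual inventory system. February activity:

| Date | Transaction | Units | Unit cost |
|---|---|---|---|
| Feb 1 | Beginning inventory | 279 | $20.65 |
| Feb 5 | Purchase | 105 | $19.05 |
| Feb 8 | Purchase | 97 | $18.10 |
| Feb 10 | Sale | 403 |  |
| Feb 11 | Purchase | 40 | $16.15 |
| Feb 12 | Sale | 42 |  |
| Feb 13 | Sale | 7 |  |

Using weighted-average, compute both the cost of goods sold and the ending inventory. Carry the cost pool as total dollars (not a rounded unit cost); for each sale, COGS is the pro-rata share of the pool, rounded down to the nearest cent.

COGS = $8,883.08; ending inventory = $1,280.22

After Feb 1: 279 on hand, pool $5,761.35 (≈ $20.6500 each)
After Feb 5: 384 on hand, pool $7,761.60 (≈ $20.2125 each)
After Feb 8: 481 on hand, pool $9,517.30 (≈ $19.7865 each)
Feb 10, sell 403: 403/481 × $9,517.30 → $7,973.95
After Feb 11: 118 on hand, pool $2,189.35 (≈ $18.5538 each)
Feb 12, sell 42: 42/118 × $2,189.35 → $779.26
Feb 13, sell 7: 7/76 × $1,410.09 → $129.87
Total COGS = $7,973.95 + $779.26 + $129.87 = $8,883.08
Ending inventory (cost pool remaining) = $1,280.22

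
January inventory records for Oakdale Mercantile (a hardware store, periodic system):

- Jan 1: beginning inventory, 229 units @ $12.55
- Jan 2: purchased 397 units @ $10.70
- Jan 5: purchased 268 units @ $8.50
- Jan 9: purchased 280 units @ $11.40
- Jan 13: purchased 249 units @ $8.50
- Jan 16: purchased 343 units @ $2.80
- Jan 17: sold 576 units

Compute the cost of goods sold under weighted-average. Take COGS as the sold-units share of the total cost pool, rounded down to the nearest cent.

Jan 17, sell 576: 576/1766 × $15,668.75 → $5,110.53
Ending inventory (cost pool remaining) = $10,558.22
Check: goods available $15,668.75 = COGS $5,110.53 + ending $10,558.22

COGS = $5,110.53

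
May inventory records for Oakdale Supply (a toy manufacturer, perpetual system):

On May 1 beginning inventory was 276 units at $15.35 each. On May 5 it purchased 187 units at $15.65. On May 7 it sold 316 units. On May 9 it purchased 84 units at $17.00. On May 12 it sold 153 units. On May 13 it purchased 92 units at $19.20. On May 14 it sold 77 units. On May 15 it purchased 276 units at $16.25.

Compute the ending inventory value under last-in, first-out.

May 7, 316 sold [LIFO — newest first]: 187 @ $15.65 + 129 @ $15.35 = $4,906.70
May 12, 153 sold [LIFO — newest first]: 84 @ $17.00 + 69 @ $15.35 = $2,487.15
May 14, 77 sold [LIFO — newest first]: 77 @ $19.20 = $1,478.40
Total COGS = $4,906.70 + $2,487.15 + $1,478.40 = $8,872.25
Ending inventory: 78 @ $15.35 + 15 @ $19.20 + 276 @ $16.25 = $5,970.30
Check: goods available $14,842.55 = COGS $8,872.25 + ending $5,970.30

Ending inventory = $5,970.30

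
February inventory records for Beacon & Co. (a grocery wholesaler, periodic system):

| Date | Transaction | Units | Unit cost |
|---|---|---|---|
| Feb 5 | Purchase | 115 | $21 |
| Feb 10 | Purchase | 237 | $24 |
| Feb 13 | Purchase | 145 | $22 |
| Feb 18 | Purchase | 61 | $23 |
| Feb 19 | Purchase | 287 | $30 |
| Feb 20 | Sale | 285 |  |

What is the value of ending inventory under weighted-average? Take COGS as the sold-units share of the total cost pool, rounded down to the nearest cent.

Feb 20, sell 285: 285/845 × $21,306.00 → $7,186.04
Ending inventory (cost pool remaining) = $14,119.96
Check: goods available $21,306.00 = COGS $7,186.04 + ending $14,119.96

Ending inventory = $14,119.96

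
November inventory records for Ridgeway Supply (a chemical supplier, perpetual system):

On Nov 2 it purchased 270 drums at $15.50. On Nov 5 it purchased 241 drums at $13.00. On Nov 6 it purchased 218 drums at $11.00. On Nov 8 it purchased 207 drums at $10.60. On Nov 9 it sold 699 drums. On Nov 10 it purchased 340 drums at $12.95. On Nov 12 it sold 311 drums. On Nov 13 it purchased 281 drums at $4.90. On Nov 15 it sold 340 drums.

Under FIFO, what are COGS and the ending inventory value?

Nov 9, 699 sold [FIFO — oldest first]: 270 @ $15.50 + 241 @ $13.00 + 188 @ $11.00 = $9,386.00
Nov 12, 311 sold [FIFO — oldest first]: 30 @ $11.00 + 207 @ $10.60 + 74 @ $12.95 = $3,482.50
Nov 15, 340 sold [FIFO — oldest first]: 266 @ $12.95 + 74 @ $4.90 = $3,807.30
Total COGS = $9,386.00 + $3,482.50 + $3,807.30 = $16,675.80
Ending inventory: 207 @ $4.90 = $1,014.30

COGS = $16,675.80; ending inventory = $1,014.30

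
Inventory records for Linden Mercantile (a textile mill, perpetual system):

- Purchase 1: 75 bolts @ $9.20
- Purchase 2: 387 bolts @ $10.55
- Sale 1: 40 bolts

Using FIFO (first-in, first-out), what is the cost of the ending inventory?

Ending inventory = $4,404.85

Sale 1 (40) [FIFO — oldest first]: 40 @ $9.20 = $368.00
Ending inventory: 35 @ $9.20 + 387 @ $10.55 = $4,404.85
Check: goods available $4,772.85 = COGS $368.00 + ending $4,404.85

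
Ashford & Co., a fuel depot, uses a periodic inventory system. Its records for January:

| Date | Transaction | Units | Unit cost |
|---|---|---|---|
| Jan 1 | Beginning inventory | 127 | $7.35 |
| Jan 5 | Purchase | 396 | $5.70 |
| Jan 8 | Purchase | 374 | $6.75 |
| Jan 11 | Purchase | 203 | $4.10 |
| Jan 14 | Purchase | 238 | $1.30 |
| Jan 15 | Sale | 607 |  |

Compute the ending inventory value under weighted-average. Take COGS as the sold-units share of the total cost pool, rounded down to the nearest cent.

Jan 15, sell 607: 607/1338 × $6,856.85 → $3,110.69
Ending inventory (cost pool remaining) = $3,746.16

Ending inventory = $3,746.16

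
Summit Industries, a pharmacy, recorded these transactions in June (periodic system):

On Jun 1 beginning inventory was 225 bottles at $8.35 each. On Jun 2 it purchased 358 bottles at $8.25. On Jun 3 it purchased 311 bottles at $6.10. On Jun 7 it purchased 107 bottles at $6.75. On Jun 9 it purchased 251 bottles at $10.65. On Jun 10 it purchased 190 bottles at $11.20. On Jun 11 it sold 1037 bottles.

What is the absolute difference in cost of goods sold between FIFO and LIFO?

$1,054.00

FIFO COGS: 225 @ $8.35 + 358 @ $8.25 + 311 @ $6.10 + 107 @ $6.75 + 36 @ $10.65 = $7,835.00
LIFO COGS: 190 @ $11.20 + 251 @ $10.65 + 107 @ $6.75 + 311 @ $6.10 + 178 @ $8.25 = $8,889.00
Difference = |$7,835.00 − $8,889.00| = $1,054.00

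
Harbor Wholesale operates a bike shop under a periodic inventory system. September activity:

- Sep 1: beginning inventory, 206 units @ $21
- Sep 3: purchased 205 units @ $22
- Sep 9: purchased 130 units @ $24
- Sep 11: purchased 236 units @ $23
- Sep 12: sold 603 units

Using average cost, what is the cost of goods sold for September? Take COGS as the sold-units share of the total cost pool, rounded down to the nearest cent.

COGS = $13,491.05

Sep 12, sell 603: 603/777 × $17,384.00 → $13,491.05
Ending inventory (cost pool remaining) = $3,892.95
Check: goods available $17,384.00 = COGS $13,491.05 + ending $3,892.95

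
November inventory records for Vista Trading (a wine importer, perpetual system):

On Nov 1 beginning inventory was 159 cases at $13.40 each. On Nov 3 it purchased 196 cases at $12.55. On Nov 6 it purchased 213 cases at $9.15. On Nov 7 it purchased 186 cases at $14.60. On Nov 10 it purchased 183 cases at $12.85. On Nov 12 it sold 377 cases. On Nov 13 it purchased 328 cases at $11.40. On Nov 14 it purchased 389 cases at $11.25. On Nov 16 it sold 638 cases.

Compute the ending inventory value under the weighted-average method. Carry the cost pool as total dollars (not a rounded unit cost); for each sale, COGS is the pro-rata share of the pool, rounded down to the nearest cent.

Ending inventory = $7,531.95

After Nov 1: 159 on hand, pool $2,130.60 (≈ $13.4000 each)
After Nov 3: 355 on hand, pool $4,590.40 (≈ $12.9307 each)
After Nov 6: 568 on hand, pool $6,539.35 (≈ $11.5129 each)
After Nov 7: 754 on hand, pool $9,254.95 (≈ $12.2745 each)
After Nov 10: 937 on hand, pool $11,606.50 (≈ $12.3869 each)
Nov 12, sell 377: 377/937 × $11,606.50 → $4,669.85
After Nov 13: 888 on hand, pool $10,675.85 (≈ $12.0224 each)
After Nov 14: 1277 on hand, pool $15,052.10 (≈ $11.7871 each)
Nov 16, sell 638: 638/1277 × $15,052.10 → $7,520.15
Total COGS = $4,669.85 + $7,520.15 = $12,190.00
Ending inventory (cost pool remaining) = $7,531.95
Check: goods available $19,721.95 = COGS $12,190.00 + ending $7,531.95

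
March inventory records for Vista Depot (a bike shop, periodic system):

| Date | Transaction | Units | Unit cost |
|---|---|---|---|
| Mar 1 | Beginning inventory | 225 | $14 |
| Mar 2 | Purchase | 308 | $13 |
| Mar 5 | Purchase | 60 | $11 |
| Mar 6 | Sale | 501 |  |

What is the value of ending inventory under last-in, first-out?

Mar 6, 501 sold [LIFO — newest first]: 60 @ $11 + 308 @ $13 + 133 @ $14 = $6,526
Ending inventory: 92 @ $14 = $1,288
Check: goods available $7,814 = COGS $6,526 + ending $1,288

Ending inventory = $1,288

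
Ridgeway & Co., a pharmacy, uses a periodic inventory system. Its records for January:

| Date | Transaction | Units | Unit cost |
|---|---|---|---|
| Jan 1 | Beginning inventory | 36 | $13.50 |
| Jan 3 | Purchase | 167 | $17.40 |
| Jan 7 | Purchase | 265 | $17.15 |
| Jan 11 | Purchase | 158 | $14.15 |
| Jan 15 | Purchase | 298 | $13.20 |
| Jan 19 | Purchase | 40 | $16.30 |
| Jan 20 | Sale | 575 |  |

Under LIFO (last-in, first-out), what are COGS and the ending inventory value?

COGS = $8,176.15; ending inventory = $6,581.70

Jan 20, 575 sold [LIFO — newest first]: 40 @ $16.30 + 298 @ $13.20 + 158 @ $14.15 + 79 @ $17.15 = $8,176.15
Ending inventory: 36 @ $13.50 + 167 @ $17.40 + 186 @ $17.15 = $6,581.70
Check: goods available $14,757.85 = COGS $8,176.15 + ending $6,581.70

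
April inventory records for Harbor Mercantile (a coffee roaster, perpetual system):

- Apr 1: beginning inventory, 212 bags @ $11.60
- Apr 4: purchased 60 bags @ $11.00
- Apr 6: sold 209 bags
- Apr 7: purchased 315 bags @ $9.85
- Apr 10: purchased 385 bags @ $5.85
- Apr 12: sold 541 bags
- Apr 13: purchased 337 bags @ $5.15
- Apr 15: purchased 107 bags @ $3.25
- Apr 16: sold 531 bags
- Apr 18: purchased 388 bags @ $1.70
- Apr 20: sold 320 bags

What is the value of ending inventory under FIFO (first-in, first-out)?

Apr 6, 209 sold [FIFO — oldest first]: 209 @ $11.60 = $2,424.40
Apr 12, 541 sold [FIFO — oldest first]: 3 @ $11.60 + 60 @ $11.00 + 315 @ $9.85 + 163 @ $5.85 = $4,751.10
Apr 16, 531 sold [FIFO — oldest first]: 222 @ $5.85 + 309 @ $5.15 = $2,890.05
Apr 20, 320 sold [FIFO — oldest first]: 28 @ $5.15 + 107 @ $3.25 + 185 @ $1.70 = $806.45
Total COGS = $2,424.40 + $4,751.10 + $2,890.05 + $806.45 = $10,872.00
Ending inventory: 203 @ $1.70 = $345.10
Check: goods available $11,217.10 = COGS $10,872.00 + ending $345.10

Ending inventory = $345.10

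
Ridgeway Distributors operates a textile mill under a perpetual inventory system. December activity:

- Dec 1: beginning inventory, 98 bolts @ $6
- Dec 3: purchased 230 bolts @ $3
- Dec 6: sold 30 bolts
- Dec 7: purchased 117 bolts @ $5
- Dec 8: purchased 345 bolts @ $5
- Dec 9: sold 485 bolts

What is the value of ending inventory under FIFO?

Dec 6, 30 sold [FIFO — oldest first]: 30 @ $6 = $180
Dec 9, 485 sold [FIFO — oldest first]: 68 @ $6 + 230 @ $3 + 117 @ $5 + 70 @ $5 = $2,033
Total COGS = $180 + $2,033 = $2,213
Ending inventory: 275 @ $5 = $1,375
Check: goods available $3,588 = COGS $2,213 + ending $1,375

Ending inventory = $1,375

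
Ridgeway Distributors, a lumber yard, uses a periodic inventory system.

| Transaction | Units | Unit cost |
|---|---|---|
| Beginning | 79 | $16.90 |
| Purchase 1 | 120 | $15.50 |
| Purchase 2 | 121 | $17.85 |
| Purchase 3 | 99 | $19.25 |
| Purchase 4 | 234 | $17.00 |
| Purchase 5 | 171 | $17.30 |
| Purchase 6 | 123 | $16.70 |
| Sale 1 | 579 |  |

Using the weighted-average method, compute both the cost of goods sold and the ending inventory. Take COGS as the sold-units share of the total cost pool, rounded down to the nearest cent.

Sale 1, sell 579: 579/947 × $16,251.10 → $9,935.99
Ending inventory (cost pool remaining) = $6,315.11
Check: goods available $16,251.10 = COGS $9,935.99 + ending $6,315.11

COGS = $9,935.99; ending inventory = $6,315.11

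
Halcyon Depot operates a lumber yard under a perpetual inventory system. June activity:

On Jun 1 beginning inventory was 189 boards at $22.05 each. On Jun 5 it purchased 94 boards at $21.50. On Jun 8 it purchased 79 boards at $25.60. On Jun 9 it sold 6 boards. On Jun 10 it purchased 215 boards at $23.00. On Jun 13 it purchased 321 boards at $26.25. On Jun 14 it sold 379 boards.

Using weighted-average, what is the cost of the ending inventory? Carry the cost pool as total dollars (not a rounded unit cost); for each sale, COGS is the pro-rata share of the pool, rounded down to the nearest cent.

After Jun 1: 189 on hand, pool $4,167.45 (≈ $22.0500 each)
After Jun 5: 283 on hand, pool $6,188.45 (≈ $21.8673 each)
After Jun 8: 362 on hand, pool $8,210.85 (≈ $22.6819 each)
Jun 9, sell 6: 6/362 × $8,210.85 → $136.09
After Jun 10: 571 on hand, pool $13,019.76 (≈ $22.8017 each)
After Jun 13: 892 on hand, pool $21,446.01 (≈ $24.0426 each)
Jun 14, sell 379: 379/892 × $21,446.01 → $9,112.14
Total COGS = $136.09 + $9,112.14 = $9,248.23
Ending inventory (cost pool remaining) = $12,333.87
Check: goods available $21,582.10 = COGS $9,248.23 + ending $12,333.87

Ending inventory = $12,333.87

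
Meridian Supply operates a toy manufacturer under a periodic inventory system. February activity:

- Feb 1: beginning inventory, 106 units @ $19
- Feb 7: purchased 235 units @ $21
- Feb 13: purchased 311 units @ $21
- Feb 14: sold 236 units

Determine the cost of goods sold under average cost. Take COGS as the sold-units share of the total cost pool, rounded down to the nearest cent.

Feb 14, sell 236: 236/652 × $13,480.00 → $4,879.26
Ending inventory (cost pool remaining) = $8,600.74

COGS = $4,879.26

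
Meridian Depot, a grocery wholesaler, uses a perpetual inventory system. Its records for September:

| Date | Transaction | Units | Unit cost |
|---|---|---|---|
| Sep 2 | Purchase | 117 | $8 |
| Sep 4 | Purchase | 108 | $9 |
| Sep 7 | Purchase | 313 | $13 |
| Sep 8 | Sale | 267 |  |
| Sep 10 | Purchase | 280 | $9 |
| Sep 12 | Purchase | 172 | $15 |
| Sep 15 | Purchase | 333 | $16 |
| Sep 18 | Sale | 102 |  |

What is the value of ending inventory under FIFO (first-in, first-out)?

Ending inventory = $12,625

Sep 8, 267 sold [FIFO — oldest first]: 117 @ $8 + 108 @ $9 + 42 @ $13 = $2,454
Sep 18, 102 sold [FIFO — oldest first]: 102 @ $13 = $1,326
Total COGS = $2,454 + $1,326 = $3,780
Ending inventory: 169 @ $13 + 280 @ $9 + 172 @ $15 + 333 @ $16 = $12,625
Check: goods available $16,405 = COGS $3,780 + ending $12,625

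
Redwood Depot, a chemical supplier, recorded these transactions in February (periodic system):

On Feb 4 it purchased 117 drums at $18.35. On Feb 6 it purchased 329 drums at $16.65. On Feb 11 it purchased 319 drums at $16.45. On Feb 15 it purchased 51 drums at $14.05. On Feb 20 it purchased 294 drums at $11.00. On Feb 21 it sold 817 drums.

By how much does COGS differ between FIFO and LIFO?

$1,854.35

FIFO COGS: 117 @ $18.35 + 329 @ $16.65 + 319 @ $16.45 + 51 @ $14.05 + 1 @ $11.00 = $13,599.90
LIFO COGS: 294 @ $11.00 + 51 @ $14.05 + 319 @ $16.45 + 153 @ $16.65 = $11,745.55
Difference = |$13,599.90 − $11,745.55| = $1,854.35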